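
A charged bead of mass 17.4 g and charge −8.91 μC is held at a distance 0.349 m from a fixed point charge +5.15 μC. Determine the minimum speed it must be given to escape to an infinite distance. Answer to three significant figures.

To just escape, total mechanical energy must reach zero at infinity: ½mv²_min + U = 0, so ½mv²_min = −U = |kQq|/r.
|U| = |kQq|/r = (8.99×10⁹ N·m²/C²)(5.15×10⁻⁶)(8.91×10⁻⁶)/(0.349) = 1.18 J.
v_min = √(2|U|/m) = √(2·1.18/0.0174) = 11.7 m/s.

11.7 m/s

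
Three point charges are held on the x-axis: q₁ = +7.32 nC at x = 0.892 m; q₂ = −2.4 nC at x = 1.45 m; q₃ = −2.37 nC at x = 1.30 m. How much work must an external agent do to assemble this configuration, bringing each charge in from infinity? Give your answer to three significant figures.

-3.24×10⁻⁷ J

The work to assemble the configuration equals its total potential energy, U = Σ kqᵢqⱼ/rᵢⱼ over all pairs.
Pair separations: r₁₂ = 0.558 m, r₁₃ = 0.408 m, r₂₃ = 0.150 m.
U = (-2.83×10⁻⁷) + (-3.82×10⁻⁷) + (3.41×10⁻⁷) = -3.24×10⁻⁷ J.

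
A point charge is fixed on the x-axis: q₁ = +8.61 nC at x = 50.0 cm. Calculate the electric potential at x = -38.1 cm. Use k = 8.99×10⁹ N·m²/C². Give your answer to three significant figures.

Electric potential is a scalar, so the contributions from each charge add algebraically: V = Σ kqᵢ/rᵢ.
V = k[(8.61×10⁻⁹)/(0.881)] = 87.9 V.

87.9 V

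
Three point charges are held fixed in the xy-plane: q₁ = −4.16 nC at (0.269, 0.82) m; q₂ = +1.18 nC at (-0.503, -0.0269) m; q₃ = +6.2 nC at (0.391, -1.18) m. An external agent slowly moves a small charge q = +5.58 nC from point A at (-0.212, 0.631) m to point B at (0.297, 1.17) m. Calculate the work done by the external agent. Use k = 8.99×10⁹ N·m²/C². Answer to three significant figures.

-2.62×10⁻⁷ J

For quasistatic motion the external work equals the change in potential energy: W_ext = qΔV = q(V_B − V_A).
At A: distances to the source charges are 0.517 m, 0.719 m, 1.91 m; V_A = Σ kqᵢ/rᵢ = -28.4 V.
At B: distances to the source charges are 0.351 m, 1.44 m, 2.35 m; V_B = Σ kqᵢ/rᵢ = -75.4 V.
ΔV = V_B − V_A = -47.0 V.
W_ext = qΔV = (5.58×10⁻⁹ C)(-47.0 V) = -2.62×10⁻⁷ J.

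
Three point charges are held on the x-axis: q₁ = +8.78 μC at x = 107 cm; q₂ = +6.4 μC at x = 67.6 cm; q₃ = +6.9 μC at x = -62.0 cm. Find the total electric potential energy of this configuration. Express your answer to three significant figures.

The work to assemble the configuration equals its total potential energy, U = Σ kqᵢqⱼ/rᵢⱼ over all pairs.
Pair separations: r₁₂ = 0.394 m, r₁₃ = 1.69 m, r₂₃ = 1.30 m.
U = (1.28) + (0.322) + (0.306) = 1.91 J.

1.91 J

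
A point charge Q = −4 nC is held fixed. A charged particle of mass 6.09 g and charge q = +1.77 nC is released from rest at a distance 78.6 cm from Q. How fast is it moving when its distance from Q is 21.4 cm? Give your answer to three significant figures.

8.43×10⁻³ m/s

Only the electrostatic force acts, so mechanical energy is conserved: ½mv² = U₁ − U₂ = kQq(1/r₁ − 1/r₂).
U₁ − U₂ = (8.99×10⁹ N·m²/C²)(-4.00×10⁻⁹ C)(1.77×10⁻⁹ C)(1/0.786 − 1/0.214) = 2.16×10⁻⁷ J.
v = √(2·2.16×10⁻⁷/6.09×10⁻³) = 8.43×10⁻³ m/s.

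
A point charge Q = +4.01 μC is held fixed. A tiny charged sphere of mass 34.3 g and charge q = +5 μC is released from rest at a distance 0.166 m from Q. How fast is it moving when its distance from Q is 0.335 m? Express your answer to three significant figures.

5.65 m/s

Only the electrostatic force acts, so mechanical energy is conserved: ½mv² = U₁ − U₂ = kQq(1/r₁ − 1/r₂).
U₁ − U₂ = (8.99×10⁹ N·m²/C²)(4.01×10⁻⁶ C)(5.00×10⁻⁶ C)(1/0.166 − 1/0.335) = 0.548 J.
v = √(2·0.548/0.0343) = 5.65 m/s.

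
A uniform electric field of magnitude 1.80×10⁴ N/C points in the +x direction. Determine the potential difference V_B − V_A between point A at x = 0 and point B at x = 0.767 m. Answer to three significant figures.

-1.38×10⁴ V

In a uniform field, potential decreases in the direction of E: V_B − V_A = −E·Δx.
V_B − V_A = −(1.80×10⁴ V/m)(0.767 m) = -1.38×10⁴ V.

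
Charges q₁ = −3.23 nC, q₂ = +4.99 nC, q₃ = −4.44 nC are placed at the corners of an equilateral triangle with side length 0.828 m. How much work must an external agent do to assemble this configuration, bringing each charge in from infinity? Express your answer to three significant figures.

-2.60×10⁻⁷ J

The assembly work is the sum of pairwise potential energies, U = Σ_{i<j} kqᵢqⱼ/rᵢⱼ.
All three pair separations equal the side length, 0.828 m.
U = (-1.75×10⁻⁷) + (1.56×10⁻⁷) + (-2.41×10⁻⁷) = -2.60×10⁻⁷ J.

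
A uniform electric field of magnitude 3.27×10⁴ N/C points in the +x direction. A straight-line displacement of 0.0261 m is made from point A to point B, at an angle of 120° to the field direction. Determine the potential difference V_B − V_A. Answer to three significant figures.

Only the component of displacement along E changes the potential: ΔV = −E·d·cosθ.
ΔV = −(3.27×10⁴ V/m)(0.0261 m)cos120° = 427 V.

427 V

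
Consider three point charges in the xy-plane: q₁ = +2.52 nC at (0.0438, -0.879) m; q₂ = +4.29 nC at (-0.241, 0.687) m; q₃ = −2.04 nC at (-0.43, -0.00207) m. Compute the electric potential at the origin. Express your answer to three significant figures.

36.1 V

The total potential is the scalar sum of each charge's contribution, V = Σ kqᵢ/rᵢ.
Distances from the field point to each charge: r₁ = 0.880 m, r₂ = 0.728 m, r₃ = 0.430 m.
V = k[(2.52×10⁻⁹)/(0.880) + (4.29×10⁻⁹)/(0.728) + (-2.04×10⁻⁹)/(0.430)] = 36.1 V.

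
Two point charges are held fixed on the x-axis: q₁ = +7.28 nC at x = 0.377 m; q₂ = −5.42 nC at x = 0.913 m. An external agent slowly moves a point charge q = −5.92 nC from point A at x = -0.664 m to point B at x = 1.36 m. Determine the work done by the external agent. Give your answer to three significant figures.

For quasistatic motion the external work equals the change in potential energy: W_ext = qΔV = q(V_B − V_A).
At A: distances to the source charges are 1.04 m, 1.58 m; V_A = Σ kqᵢ/rᵢ = 32.0 V.
At B: distances to the source charges are 0.983 m, 0.447 m; V_B = Σ kqᵢ/rᵢ = -42.4 V.
ΔV = V_B − V_A = -74.4 V.
W_ext = qΔV = (-5.92×10⁻⁹ C)(-74.4 V) = 4.40×10⁻⁷ J.

4.40×10⁻⁷ J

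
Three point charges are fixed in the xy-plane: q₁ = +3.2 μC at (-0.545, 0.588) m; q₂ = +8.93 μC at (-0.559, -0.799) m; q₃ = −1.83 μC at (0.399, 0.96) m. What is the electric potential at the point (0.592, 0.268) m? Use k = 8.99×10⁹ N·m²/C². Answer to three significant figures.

5.26×10⁴ V

The total potential is the scalar sum of each charge's contribution, V = Σ kqᵢ/rᵢ.
Distances from the field point to each charge: r₁ = 1.18 m, r₂ = 1.57 m, r₃ = 0.718 m.
V = k[(3.20×10⁻⁶)/(1.18) + (8.93×10⁻⁶)/(1.57) + (-1.83×10⁻⁶)/(0.718)] = 5.26×10⁴ V.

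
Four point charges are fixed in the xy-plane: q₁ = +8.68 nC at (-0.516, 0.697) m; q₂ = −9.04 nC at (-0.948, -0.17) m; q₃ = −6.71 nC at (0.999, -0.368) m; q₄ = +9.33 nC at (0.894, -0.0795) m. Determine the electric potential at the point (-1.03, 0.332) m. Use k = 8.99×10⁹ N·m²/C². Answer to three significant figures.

The total potential is the scalar sum of each charge's contribution, V = Σ kqᵢ/rᵢ.
Distances from the field point to each charge: r₁ = 0.630 m, r₂ = 0.509 m, r₃ = 2.15 m, r₄ = 1.97 m.
V = k[(8.68×10⁻⁹)/(0.630) + (-9.04×10⁻⁹)/(0.509) + (-6.71×10⁻⁹)/(2.15) + (9.33×10⁻⁹)/(1.97)] = -21.5 V.

-21.5 V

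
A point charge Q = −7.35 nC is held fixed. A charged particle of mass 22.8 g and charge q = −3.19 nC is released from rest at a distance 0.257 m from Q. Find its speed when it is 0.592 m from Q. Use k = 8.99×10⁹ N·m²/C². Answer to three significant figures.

6.38×10⁻³ m/s

Only the electrostatic force acts, so mechanical energy is conserved: ½mv² = U₁ − U₂ = kQq(1/r₁ − 1/r₂).
U₁ − U₂ = (8.99×10⁹ N·m²/C²)(-7.35×10⁻⁹ C)(-3.19×10⁻⁹ C)(1/0.257 − 1/0.592) = 4.64×10⁻⁷ J.
v = √(2·4.64×10⁻⁷/0.0228) = 6.38×10⁻³ m/s.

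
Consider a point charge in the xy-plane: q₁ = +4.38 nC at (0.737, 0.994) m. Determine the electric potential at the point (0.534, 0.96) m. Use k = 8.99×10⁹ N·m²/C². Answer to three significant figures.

191 V

The total potential is the scalar sum of each charge's contribution, V = Σ kqᵢ/rᵢ.
Distances from the field point to each charge: r₁ = 0.206 m.
V = k[(4.38×10⁻⁹)/(0.206)] = 191 V.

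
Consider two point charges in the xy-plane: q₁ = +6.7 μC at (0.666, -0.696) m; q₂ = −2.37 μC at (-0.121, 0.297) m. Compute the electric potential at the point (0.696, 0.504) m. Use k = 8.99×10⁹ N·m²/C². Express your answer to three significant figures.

2.49×10⁴ V

The total potential is the scalar sum of each charge's contribution, V = Σ kqᵢ/rᵢ.
Distances from the field point to each charge: r₁ = 1.20 m, r₂ = 0.843 m.
V = k[(6.70×10⁻⁶)/(1.20) + (-2.37×10⁻⁶)/(0.843)] = 2.49×10⁴ V.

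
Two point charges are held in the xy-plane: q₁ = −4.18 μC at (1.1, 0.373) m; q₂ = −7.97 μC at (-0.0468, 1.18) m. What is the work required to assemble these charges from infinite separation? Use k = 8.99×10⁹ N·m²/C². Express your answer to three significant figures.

The assembly work is the sum of pairwise potential energies, U = Σ_{i<j} kqᵢqⱼ/rᵢⱼ.
Pair separations: r₁₂ = 1.40 m.
U = (0.214) = 0.214 J.

0.214 J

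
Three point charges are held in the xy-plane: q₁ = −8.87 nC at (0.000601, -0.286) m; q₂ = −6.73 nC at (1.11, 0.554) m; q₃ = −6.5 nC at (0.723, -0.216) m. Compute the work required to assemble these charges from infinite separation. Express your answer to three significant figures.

1.56×10⁻⁶ J

The work to assemble the configuration equals its total potential energy, U = Σ kqᵢqⱼ/rᵢⱼ over all pairs.
Pair separations: r₁₂ = 1.39 m, r₁₃ = 0.726 m, r₂₃ = 0.862 m.
U = (3.86×10⁻⁷) + (7.14×10⁻⁷) + (4.56×10⁻⁷) = 1.56×10⁻⁶ J.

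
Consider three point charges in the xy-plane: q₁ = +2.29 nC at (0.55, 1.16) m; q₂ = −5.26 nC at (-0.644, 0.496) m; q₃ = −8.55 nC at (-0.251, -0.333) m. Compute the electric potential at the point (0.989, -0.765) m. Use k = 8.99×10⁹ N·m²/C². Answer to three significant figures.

Electric potential is a scalar, so the contributions from each charge add algebraically: V = Σ kqᵢ/rᵢ.
Distances from the field point to each charge: r₁ = 1.97 m, r₂ = 2.06 m, r₃ = 1.31 m.
V = k[(2.29×10⁻⁹)/(1.97) + (-5.26×10⁻⁹)/(2.06) + (-8.55×10⁻⁹)/(1.31)] = -71.0 V.

-71.0 V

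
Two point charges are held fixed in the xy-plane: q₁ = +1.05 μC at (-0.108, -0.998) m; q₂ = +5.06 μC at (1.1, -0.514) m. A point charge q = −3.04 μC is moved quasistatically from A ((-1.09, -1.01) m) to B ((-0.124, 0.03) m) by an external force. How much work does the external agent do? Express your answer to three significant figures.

For quasistatic motion the external work equals the change in potential energy: W_ext = qΔV = q(V_B − V_A).
At A: distances to the source charges are 0.982 m, 2.25 m; V_A = Σ kqᵢ/rᵢ = 2.99×10⁴ V.
At B: distances to the source charges are 1.03 m, 1.34 m; V_B = Σ kqᵢ/rᵢ = 4.31×10⁴ V.
ΔV = V_B − V_A = 1.33×10⁴ V.
W_ext = qΔV = (-3.04×10⁻⁶ C)(1.33×10⁴ V) = -0.0403 J.

-0.0403 J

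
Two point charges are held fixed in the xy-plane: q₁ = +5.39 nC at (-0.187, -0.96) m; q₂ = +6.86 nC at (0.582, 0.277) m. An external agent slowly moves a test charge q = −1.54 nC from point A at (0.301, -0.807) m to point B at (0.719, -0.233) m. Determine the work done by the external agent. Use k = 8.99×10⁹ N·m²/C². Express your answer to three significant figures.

-1.34×10⁻⁸ J

For quasistatic motion the external work equals the change in potential energy: W_ext = qΔV = q(V_B − V_A).
At A: distances to the source charges are 0.511 m, 1.12 m; V_A = Σ kqᵢ/rᵢ = 150 V.
At B: distances to the source charges are 1.16 m, 0.528 m; V_B = Σ kqᵢ/rᵢ = 158 V.
ΔV = V_B − V_A = 8.68 V.
W_ext = qΔV = (-1.54×10⁻⁹ C)(8.68 V) = -1.34×10⁻⁸ J.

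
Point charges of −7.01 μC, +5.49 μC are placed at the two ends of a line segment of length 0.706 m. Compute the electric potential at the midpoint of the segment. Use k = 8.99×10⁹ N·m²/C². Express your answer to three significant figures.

The total potential is the scalar sum of each charge's contribution, V = Σ kqᵢ/rᵢ.
Each charge is 0.353 m from the midpoint.
V = k[(-7.01×10⁻⁶)/(0.353) + (5.49×10⁻⁶)/(0.353)] = -3.87×10⁴ V.

-3.87×10⁴ V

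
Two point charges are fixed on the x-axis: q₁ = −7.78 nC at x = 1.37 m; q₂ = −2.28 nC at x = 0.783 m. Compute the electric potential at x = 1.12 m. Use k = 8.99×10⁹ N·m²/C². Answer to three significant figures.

-341 V

The total potential is the scalar sum of each charge's contribution, V = Σ kqᵢ/rᵢ.
Distances from the field point to each charge: r₁ = 0.250 m, r₂ = 0.337 m.
V = k[(-7.78×10⁻⁹)/(0.250) + (-2.28×10⁻⁹)/(0.337)] = -341 V.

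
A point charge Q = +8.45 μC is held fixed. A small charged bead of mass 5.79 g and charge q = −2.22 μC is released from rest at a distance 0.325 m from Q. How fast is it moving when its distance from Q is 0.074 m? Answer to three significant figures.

Only the electrostatic force acts, so mechanical energy is conserved: ½mv² = U₁ − U₂ = kQq(1/r₁ − 1/r₂).
U₁ − U₂ = (8.99×10⁹ N·m²/C²)(8.45×10⁻⁶ C)(-2.22×10⁻⁶ C)(1/0.325 − 1/0.0740) = 1.76 J.
v = √(2·1.76/5.79×10⁻³) = 24.7 m/s.

24.7 m/s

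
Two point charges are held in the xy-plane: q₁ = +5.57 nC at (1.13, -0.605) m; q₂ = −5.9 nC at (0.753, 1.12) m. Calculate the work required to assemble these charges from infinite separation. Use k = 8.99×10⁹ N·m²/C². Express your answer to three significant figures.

The assembly work is the sum of pairwise potential energies, U = Σ_{i<j} kqᵢqⱼ/rᵢⱼ.
Pair separations: r₁₂ = 1.77 m.
U = (-1.67×10⁻⁷) = -1.67×10⁻⁷ J.

-1.67×10⁻⁷ J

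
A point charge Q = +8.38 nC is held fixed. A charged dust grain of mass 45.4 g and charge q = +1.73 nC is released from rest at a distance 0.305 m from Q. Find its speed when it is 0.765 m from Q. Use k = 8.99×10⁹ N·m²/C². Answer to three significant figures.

3.36×10⁻³ m/s

Only the electrostatic force acts, so mechanical energy is conserved: ½mv² = U₁ − U₂ = kQq(1/r₁ − 1/r₂).
U₁ − U₂ = (8.99×10⁹ N·m²/C²)(8.38×10⁻⁹ C)(1.73×10⁻⁹ C)(1/0.305 − 1/0.765) = 2.57×10⁻⁷ J.
v = √(2·2.57×10⁻⁷/0.0454) = 3.36×10⁻³ m/s.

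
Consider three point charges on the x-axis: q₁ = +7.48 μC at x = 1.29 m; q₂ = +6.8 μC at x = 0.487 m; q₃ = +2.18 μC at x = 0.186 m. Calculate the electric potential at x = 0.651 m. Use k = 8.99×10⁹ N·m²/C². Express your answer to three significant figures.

5.20×10⁵ V

Electric potential is a scalar, so the contributions from each charge add algebraically: V = Σ kqᵢ/rᵢ.
Distances from the field point to each charge: r₁ = 0.639 m, r₂ = 0.164 m, r₃ = 0.465 m.
V = k[(7.48×10⁻⁶)/(0.639) + (6.80×10⁻⁶)/(0.164) + (2.18×10⁻⁶)/(0.465)] = 5.20×10⁵ V.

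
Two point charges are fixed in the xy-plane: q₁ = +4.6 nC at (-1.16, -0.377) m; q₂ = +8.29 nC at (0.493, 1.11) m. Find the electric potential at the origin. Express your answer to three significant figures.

The total potential is the scalar sum of each charge's contribution, V = Σ kqᵢ/rᵢ.
Distances from the field point to each charge: r₁ = 1.22 m, r₂ = 1.21 m.
V = k[(4.60×10⁻⁹)/(1.22) + (8.29×10⁻⁹)/(1.21)] = 95.3 V.

95.3 V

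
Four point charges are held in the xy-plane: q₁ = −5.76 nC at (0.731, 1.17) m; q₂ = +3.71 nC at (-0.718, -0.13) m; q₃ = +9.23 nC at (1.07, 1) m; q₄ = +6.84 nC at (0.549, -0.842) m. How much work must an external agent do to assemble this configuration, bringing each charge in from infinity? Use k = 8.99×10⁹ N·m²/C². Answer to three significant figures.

The assembly work is the sum of pairwise potential energies, U = Σ_{i<j} kqᵢqⱼ/rᵢⱼ.
Pair separations: r₁₂ = 1.95 m, r₁₃ = 0.379 m, r₁₄ = 2.02 m, r₂₃ = 2.12 m, r₂₄ = 1.45 m, r₃₄ = 1.91 m.
Summing all 6 pair terms gives U = -9.35×10⁻⁷ J.

-9.35×10⁻⁷ J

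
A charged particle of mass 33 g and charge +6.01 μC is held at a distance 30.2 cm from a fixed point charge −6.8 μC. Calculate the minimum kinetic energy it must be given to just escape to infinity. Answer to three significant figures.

To just escape, total mechanical energy must reach zero at infinity: ½mv²_min + U = 0, so ½mv²_min = −U = |kQq|/r.
|U| = |kQq|/r = (8.99×10⁹ N·m²/C²)(6.80×10⁻⁶)(6.01×10⁻⁶)/(0.302) = 1.22 J.

1.22 J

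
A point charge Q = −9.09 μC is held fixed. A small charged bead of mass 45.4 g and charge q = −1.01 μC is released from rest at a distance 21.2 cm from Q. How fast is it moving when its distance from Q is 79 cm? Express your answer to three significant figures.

Only the electrostatic force acts, so mechanical energy is conserved: ½mv² = U₁ − U₂ = kQq(1/r₁ − 1/r₂).
U₁ − U₂ = (8.99×10⁹ N·m²/C²)(-9.09×10⁻⁶ C)(-1.01×10⁻⁶ C)(1/0.212 − 1/0.790) = 0.285 J.
v = √(2·0.285/0.0454) = 3.54 m/s.

3.54 m/s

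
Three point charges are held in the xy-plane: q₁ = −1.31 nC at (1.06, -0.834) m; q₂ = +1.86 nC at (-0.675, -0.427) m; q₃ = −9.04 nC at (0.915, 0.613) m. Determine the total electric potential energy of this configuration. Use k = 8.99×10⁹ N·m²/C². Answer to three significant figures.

The work to assemble the configuration equals its total potential energy, U = Σ kqᵢqⱼ/rᵢⱼ over all pairs.
Pair separations: r₁₂ = 1.78 m, r₁₃ = 1.45 m, r₂₃ = 1.90 m.
U = (-1.23×10⁻⁸) + (7.32×10⁻⁸) + (-7.96×10⁻⁸) = -1.86×10⁻⁸ J.

-1.86×10⁻⁸ J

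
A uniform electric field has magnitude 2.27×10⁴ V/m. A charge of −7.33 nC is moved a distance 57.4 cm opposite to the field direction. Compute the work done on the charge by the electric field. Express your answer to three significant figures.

The potential change for a displacement 57.4 cm opposite to the field direction is ΔV = +Ed = 1.30×10⁴ V.
W_field = −qΔV = 9.55×10⁻⁵ J.

9.55×10⁻⁵ J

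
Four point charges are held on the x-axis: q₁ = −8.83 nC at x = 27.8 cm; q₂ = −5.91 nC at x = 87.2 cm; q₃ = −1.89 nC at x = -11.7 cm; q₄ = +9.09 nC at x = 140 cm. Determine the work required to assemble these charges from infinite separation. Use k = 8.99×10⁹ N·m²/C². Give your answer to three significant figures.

-3.88×10⁻⁷ J

The assembly work is the sum of pairwise potential energies, U = Σ_{i<j} kqᵢqⱼ/rᵢⱼ.
Pair separations: r₁₂ = 0.594 m, r₁₃ = 0.395 m, r₁₄ = 1.12 m, r₂₃ = 0.989 m, r₂₄ = 0.528 m, r₃₄ = 1.52 m.
Summing all 6 pair terms gives U = -3.88×10⁻⁷ J.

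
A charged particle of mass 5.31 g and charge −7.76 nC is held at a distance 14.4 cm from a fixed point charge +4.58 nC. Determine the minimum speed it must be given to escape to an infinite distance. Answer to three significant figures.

To just escape, total mechanical energy must reach zero at infinity: ½mv²_min + U = 0, so ½mv²_min = −U = |kQq|/r.
|U| = |kQq|/r = (8.99×10⁹ N·m²/C²)(4.58×10⁻⁹)(7.76×10⁻⁹)/(0.144) = 2.22×10⁻⁶ J.
v_min = √(2|U|/m) = √(2·2.22×10⁻⁶/5.31×10⁻³) = 0.0289 m/s.

0.0289 m/s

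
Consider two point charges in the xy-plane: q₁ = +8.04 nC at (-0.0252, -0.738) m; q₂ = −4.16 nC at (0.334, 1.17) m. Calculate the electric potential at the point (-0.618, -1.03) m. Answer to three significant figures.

93.8 V

The total potential is the scalar sum of each charge's contribution, V = Σ kqᵢ/rᵢ.
Distances from the field point to each charge: r₁ = 0.661 m, r₂ = 2.40 m.
V = k[(8.04×10⁻⁹)/(0.661) + (-4.16×10⁻⁹)/(2.40)] = 93.8 V.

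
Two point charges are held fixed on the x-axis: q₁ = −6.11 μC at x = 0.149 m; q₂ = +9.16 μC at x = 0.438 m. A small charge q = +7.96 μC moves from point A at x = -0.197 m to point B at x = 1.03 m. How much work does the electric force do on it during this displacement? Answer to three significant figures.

-0.842 J

The work done by the electric force is W_field = −ΔU = −q(V_B − V_A) = q(V_A − V_B).
At A: distances to the source charges are 0.346 m, 0.635 m; V_A = Σ kqᵢ/rᵢ = -2.91×10⁴ V.
At B: distances to the source charges are 0.881 m, 0.592 m; V_B = Σ kqᵢ/rᵢ = 7.68×10⁴ V.
ΔV = V_B − V_A = 1.06×10⁵ V.
W_field = −qΔV = −(7.96×10⁻⁶ C)(1.06×10⁵ V) = -0.842 J.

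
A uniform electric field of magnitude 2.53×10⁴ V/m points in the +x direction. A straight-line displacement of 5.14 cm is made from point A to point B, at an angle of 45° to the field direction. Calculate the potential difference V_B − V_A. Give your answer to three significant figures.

-920 V

Only the component of displacement along E changes the potential: ΔV = −E·d·cosθ.
ΔV = −(2.53×10⁴ V/m)(0.0514 m)cos45° = -920 V.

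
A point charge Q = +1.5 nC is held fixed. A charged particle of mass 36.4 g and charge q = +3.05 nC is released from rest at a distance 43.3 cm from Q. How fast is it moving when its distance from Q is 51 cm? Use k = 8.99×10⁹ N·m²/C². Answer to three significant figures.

Only the electrostatic force acts, so mechanical energy is conserved: ½mv² = U₁ − U₂ = kQq(1/r₁ − 1/r₂).
U₁ − U₂ = (8.99×10⁹ N·m²/C²)(1.50×10⁻⁹ C)(3.05×10⁻⁹ C)(1/0.433 − 1/0.510) = 1.43×10⁻⁸ J.
v = √(2·1.43×10⁻⁸/0.0364) = 8.88×10⁻⁴ m/s.

8.88×10⁻⁴ m/s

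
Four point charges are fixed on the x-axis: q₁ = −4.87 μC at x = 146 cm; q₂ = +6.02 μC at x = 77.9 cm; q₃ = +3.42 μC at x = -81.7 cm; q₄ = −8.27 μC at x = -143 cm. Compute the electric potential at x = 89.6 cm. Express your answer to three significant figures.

3.71×10⁵ V

The total potential is the scalar sum of each charge's contribution, V = Σ kqᵢ/rᵢ.
Distances from the field point to each charge: r₁ = 0.564 m, r₂ = 0.117 m, r₃ = 1.71 m, r₄ = 2.33 m.
V = k[(-4.87×10⁻⁶)/(0.564) + (6.02×10⁻⁶)/(0.117) + (3.42×10⁻⁶)/(1.71) + (-8.27×10⁻⁶)/(2.33)] = 3.71×10⁵ V.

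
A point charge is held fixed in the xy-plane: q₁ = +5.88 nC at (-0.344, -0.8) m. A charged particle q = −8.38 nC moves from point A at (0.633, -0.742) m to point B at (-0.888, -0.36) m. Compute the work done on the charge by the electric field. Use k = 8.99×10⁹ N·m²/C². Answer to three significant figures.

The work done by the electric force is W_field = −ΔU = −q(V_B − V_A) = q(V_A − V_B).
At A: distance to the source charge is 0.979 m; V_A = kq₁/r = 54.0 V.
At B: distance to the source charge is 0.700 m; V_B = kq₁/r = 75.6 V.
ΔV = V_B − V_A = 21.5 V.
W_field = −qΔV = −(-8.38×10⁻⁹ C)(21.5 V) = 1.81×10⁻⁷ J.

1.81×10⁻⁷ J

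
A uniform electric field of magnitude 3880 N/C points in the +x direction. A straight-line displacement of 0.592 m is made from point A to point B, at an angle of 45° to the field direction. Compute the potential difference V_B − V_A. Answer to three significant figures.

Only the component of displacement along E changes the potential: ΔV = −E·d·cosθ.
ΔV = −(3880 V/m)(0.592 m)cos45° = -1620 V.

-1620 V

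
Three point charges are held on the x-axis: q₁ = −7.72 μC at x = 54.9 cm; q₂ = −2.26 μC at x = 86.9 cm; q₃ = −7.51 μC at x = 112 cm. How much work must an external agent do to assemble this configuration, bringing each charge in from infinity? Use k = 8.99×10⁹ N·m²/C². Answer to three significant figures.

2.01 J

The work to assemble the configuration equals its total potential energy, U = Σ kqᵢqⱼ/rᵢⱼ over all pairs.
Pair separations: r₁₂ = 0.320 m, r₁₃ = 0.571 m, r₂₃ = 0.251 m.
U = (0.490) + (0.913) + (0.608) = 2.01 J.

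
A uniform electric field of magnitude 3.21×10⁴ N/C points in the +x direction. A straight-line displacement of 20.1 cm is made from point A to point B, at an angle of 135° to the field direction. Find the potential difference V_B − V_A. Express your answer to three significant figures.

4560 V

Only the component of displacement along E changes the potential: ΔV = −E·d·cosθ.
ΔV = −(3.21×10⁴ V/m)(0.201 m)cos135° = 4560 V.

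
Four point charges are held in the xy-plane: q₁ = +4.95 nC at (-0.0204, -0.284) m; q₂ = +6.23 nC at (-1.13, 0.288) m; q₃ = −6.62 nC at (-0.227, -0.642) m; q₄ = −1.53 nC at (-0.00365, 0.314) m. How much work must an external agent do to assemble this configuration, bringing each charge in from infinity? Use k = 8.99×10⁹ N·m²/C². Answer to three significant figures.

The work to assemble the configuration equals its total potential energy, U = Σ kqᵢqⱼ/rᵢⱼ over all pairs.
Pair separations: r₁₂ = 1.25 m, r₁₃ = 0.413 m, r₁₄ = 0.598 m, r₂₃ = 1.30 m, r₂₄ = 1.13 m, r₃₄ = 0.982 m.
Summing all 6 pair terms gives U = -8.74×10⁻⁷ J.

-8.74×10⁻⁷ J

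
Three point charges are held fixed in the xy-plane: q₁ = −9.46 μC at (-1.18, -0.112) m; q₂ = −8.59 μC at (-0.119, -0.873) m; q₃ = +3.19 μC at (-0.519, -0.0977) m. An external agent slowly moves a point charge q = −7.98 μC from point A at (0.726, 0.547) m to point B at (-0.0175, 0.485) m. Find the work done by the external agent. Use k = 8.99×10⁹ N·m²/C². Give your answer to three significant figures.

For quasistatic motion the external work equals the change in potential energy: W_ext = qΔV = q(V_B − V_A).
At A: distances to the source charges are 2.02 m, 1.65 m, 1.40 m; V_A = Σ kqᵢ/rᵢ = -6.85×10⁴ V.
At B: distances to the source charges are 1.31 m, 1.36 m, 0.769 m; V_B = Σ kqᵢ/rᵢ = -8.45×10⁴ V.
ΔV = V_B − V_A = -1.60×10⁴ V.
W_ext = qΔV = (-7.98×10⁻⁶ C)(-1.60×10⁴ V) = 0.128 J.

0.128 J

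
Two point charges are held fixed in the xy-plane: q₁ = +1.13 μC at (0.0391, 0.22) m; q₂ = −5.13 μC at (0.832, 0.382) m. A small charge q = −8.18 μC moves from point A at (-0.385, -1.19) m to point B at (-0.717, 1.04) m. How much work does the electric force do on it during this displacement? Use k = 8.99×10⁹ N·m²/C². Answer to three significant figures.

The work done by the electric force is W_field = −ΔU = −q(V_B − V_A) = q(V_A − V_B).
At A: distances to the source charges are 1.47 m, 1.99 m; V_A = Σ kqᵢ/rᵢ = -1.63×10⁴ V.
At B: distances to the source charges are 1.12 m, 1.68 m; V_B = Σ kqᵢ/rᵢ = -1.83×10⁴ V.
ΔV = V_B − V_A = -2000 V.
W_field = −qΔV = −(-8.18×10⁻⁶ C)(-2000 V) = -0.0163 J.

-0.0163 J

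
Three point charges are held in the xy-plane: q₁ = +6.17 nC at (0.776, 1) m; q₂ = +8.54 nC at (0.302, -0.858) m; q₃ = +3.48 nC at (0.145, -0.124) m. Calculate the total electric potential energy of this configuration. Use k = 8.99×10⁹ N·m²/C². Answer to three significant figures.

The assembly work is the sum of pairwise potential energies, U = Σ_{i<j} kqᵢqⱼ/rᵢⱼ.
Pair separations: r₁₂ = 1.92 m, r₁₃ = 1.29 m, r₂₃ = 0.751 m.
U = (2.47×10⁻⁷) + (1.50×10⁻⁷) + (3.56×10⁻⁷) = 7.53×10⁻⁷ J.

7.53×10⁻⁷ J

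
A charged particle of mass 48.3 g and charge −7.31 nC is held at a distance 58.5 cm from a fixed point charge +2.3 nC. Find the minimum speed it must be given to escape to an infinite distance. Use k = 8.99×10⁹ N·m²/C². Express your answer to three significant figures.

To just escape, total mechanical energy must reach zero at infinity: ½mv²_min + U = 0, so ½mv²_min = −U = |kQq|/r.
|U| = |kQq|/r = (8.99×10⁹ N·m²/C²)(2.30×10⁻⁹)(7.31×10⁻⁹)/(0.585) = 2.58×10⁻⁷ J.
v_min = √(2|U|/m) = √(2·2.58×10⁻⁷/0.0483) = 3.27×10⁻³ m/s.

3.27×10⁻³ m/s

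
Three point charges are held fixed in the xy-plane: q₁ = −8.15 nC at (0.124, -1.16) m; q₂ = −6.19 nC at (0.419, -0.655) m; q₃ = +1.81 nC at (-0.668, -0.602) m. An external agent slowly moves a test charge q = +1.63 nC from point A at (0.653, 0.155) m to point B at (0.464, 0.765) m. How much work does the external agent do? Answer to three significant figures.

For quasistatic motion the external work equals the change in potential energy: W_ext = qΔV = q(V_B − V_A).
At A: distances to the source charges are 1.42 m, 0.843 m, 1.52 m; V_A = Σ kqᵢ/rᵢ = -107 V.
At B: distances to the source charges are 1.95 m, 1.42 m, 1.77 m; V_B = Σ kqᵢ/rᵢ = -67.5 V.
ΔV = V_B − V_A = 39.5 V.
W_ext = qΔV = (1.63×10⁻⁹ C)(39.5 V) = 6.44×10⁻⁸ J.

6.44×10⁻⁸ J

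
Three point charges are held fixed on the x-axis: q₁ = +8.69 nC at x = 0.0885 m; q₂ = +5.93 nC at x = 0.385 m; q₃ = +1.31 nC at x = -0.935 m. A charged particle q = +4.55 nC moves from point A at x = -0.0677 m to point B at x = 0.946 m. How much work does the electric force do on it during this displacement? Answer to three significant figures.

The work done by the electric force is W_field = −ΔU = −q(V_B − V_A) = q(V_A − V_B).
At A: distances to the source charges are 0.156 m, 0.453 m, 0.867 m; V_A = Σ kqᵢ/rᵢ = 631 V.
At B: distances to the source charges are 0.857 m, 0.561 m, 1.88 m; V_B = Σ kqᵢ/rᵢ = 192 V.
ΔV = V_B − V_A = -439 V.
W_field = −qΔV = −(4.55×10⁻⁹ C)(-439 V) = 2.00×10⁻⁶ J.

2.00×10⁻⁶ J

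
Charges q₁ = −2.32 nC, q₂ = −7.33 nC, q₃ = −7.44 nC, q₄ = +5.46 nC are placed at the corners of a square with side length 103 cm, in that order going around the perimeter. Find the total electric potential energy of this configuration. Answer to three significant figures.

The assembly work is the sum of pairwise potential energies, U = Σ_{i<j} kqᵢqⱼ/rᵢⱼ.
The four side pairs have separation 1.03 m and the two diagonal pairs 1.46 m.
Summing all 6 pair terms gives U = 1.88×10⁻⁸ J.

1.88×10⁻⁸ J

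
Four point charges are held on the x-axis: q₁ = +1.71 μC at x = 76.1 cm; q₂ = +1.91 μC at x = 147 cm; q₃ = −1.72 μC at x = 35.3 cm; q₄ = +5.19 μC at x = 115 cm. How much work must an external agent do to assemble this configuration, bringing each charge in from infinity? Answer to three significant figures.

The work to assemble the configuration equals its total potential energy, U = Σ kqᵢqⱼ/rᵢⱼ over all pairs.
Pair separations: r₁₂ = 0.709 m, r₁₃ = 0.408 m, r₁₄ = 0.389 m, r₂₃ = 1.12 m, r₂₄ = 0.320 m, r₃₄ = 0.797 m.
Summing all 6 pair terms gives U = 0.333 J.

0.333 J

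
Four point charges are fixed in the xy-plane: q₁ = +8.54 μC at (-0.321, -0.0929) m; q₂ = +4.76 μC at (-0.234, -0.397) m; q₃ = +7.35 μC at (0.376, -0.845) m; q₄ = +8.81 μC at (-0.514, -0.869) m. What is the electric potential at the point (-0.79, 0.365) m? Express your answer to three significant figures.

Electric potential is a scalar, so the contributions from each charge add algebraically: V = Σ kqᵢ/rᵢ.
Distances from the field point to each charge: r₁ = 0.655 m, r₂ = 0.943 m, r₃ = 1.68 m, r₄ = 1.26 m.
V = k[(8.54×10⁻⁶)/(0.655) + (4.76×10⁻⁶)/(0.943) + (7.35×10⁻⁶)/(1.68) + (8.81×10⁻⁶)/(1.26)] = 2.64×10⁵ V.

2.64×10⁵ V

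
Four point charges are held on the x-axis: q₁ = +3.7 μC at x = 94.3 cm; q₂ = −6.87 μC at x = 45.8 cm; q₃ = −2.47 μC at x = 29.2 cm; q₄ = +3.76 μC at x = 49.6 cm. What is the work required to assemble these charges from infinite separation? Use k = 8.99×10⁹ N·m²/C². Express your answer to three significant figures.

-5.92 J

The assembly work is the sum of pairwise potential energies, U = Σ_{i<j} kqᵢqⱼ/rᵢⱼ.
Pair separations: r₁₂ = 0.485 m, r₁₃ = 0.651 m, r₁₄ = 0.447 m, r₂₃ = 0.166 m, r₂₄ = 0.0380 m, r₃₄ = 0.204 m.
Summing all 6 pair terms gives U = -5.92 J.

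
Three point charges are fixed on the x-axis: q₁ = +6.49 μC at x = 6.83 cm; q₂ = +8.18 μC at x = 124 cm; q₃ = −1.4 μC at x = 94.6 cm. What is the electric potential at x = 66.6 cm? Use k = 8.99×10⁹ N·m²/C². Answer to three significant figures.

Electric potential is a scalar, so the contributions from each charge add algebraically: V = Σ kqᵢ/rᵢ.
Distances from the field point to each charge: r₁ = 0.598 m, r₂ = 0.574 m, r₃ = 0.280 m.
V = k[(6.49×10⁻⁶)/(0.598) + (8.18×10⁻⁶)/(0.574) + (-1.40×10⁻⁶)/(0.280)] = 1.81×10⁵ V.

1.81×10⁵ V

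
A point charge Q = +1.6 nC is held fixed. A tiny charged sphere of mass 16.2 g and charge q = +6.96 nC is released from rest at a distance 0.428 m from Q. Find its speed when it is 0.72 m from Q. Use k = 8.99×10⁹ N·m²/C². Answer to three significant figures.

Only the electrostatic force acts, so mechanical energy is conserved: ½mv² = U₁ − U₂ = kQq(1/r₁ − 1/r₂).
U₁ − U₂ = (8.99×10⁹ N·m²/C²)(1.60×10⁻⁹ C)(6.96×10⁻⁹ C)(1/0.428 − 1/0.720) = 9.49×10⁻⁸ J.
v = √(2·9.49×10⁻⁸/0.0162) = 3.42×10⁻³ m/s.

3.42×10⁻³ m/s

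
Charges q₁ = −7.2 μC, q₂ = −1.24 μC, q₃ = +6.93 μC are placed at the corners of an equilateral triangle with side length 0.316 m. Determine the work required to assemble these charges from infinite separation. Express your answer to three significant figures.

The assembly work is the sum of pairwise potential energies, U = Σ_{i<j} kqᵢqⱼ/rᵢⱼ.
All three pair separations equal the side length, 0.316 m.
U = (0.254) + (-1.42) + (-0.244) = -1.41 J.

-1.41 J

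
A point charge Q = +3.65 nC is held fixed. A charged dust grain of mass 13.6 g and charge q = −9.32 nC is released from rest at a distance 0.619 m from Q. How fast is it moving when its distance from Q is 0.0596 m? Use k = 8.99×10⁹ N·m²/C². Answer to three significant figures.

Only the electrostatic force acts, so mechanical energy is conserved: ½mv² = U₁ − U₂ = kQq(1/r₁ − 1/r₂).
U₁ − U₂ = (8.99×10⁹ N·m²/C²)(3.65×10⁻⁹ C)(-9.32×10⁻⁹ C)(1/0.619 − 1/0.0596) = 4.64×10⁻⁶ J.
v = √(2·4.64×10⁻⁶/0.0136) = 0.0261 m/s.

0.0261 m/s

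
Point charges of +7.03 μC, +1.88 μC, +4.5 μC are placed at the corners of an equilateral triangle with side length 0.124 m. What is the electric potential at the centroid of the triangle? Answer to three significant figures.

The total potential is the scalar sum of each charge's contribution, V = Σ kqᵢ/rᵢ.
The distance from each vertex to the centroid is a/√3 = 0.0716 m.
V = k[(7.03×10⁻⁶)/(0.0716) + (1.88×10⁻⁶)/(0.0716) + (4.50×10⁻⁶)/(0.0716)] = 1.68×10⁶ V.

1.68×10⁶ V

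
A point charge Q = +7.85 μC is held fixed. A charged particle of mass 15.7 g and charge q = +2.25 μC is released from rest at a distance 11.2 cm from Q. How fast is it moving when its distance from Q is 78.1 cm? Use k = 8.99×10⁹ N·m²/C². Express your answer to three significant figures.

Only the electrostatic force acts, so mechanical energy is conserved: ½mv² = U₁ − U₂ = kQq(1/r₁ − 1/r₂).
U₁ − U₂ = (8.99×10⁹ N·m²/C²)(7.85×10⁻⁶ C)(2.25×10⁻⁶ C)(1/0.112 − 1/0.781) = 1.21 J.
v = √(2·1.21/0.0157) = 12.4 m/s.

12.4 m/s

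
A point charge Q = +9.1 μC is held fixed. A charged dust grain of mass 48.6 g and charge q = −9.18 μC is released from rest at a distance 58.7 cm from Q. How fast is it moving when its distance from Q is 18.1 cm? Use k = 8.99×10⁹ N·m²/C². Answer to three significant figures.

Only the electrostatic force acts, so mechanical energy is conserved: ½mv² = U₁ − U₂ = kQq(1/r₁ − 1/r₂).
U₁ − U₂ = (8.99×10⁹ N·m²/C²)(9.10×10⁻⁶ C)(-9.18×10⁻⁶ C)(1/0.587 − 1/0.181) = 2.87 J.
v = √(2·2.87/0.0486) = 10.9 m/s.

10.9 m/s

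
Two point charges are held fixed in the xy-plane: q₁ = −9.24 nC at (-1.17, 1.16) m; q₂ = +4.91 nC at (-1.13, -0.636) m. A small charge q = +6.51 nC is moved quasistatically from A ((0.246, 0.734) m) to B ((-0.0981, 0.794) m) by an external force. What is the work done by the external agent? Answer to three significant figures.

-9.68×10⁻⁸ J

For quasistatic motion the external work equals the change in potential energy: W_ext = qΔV = q(V_B − V_A).
At A: distances to the source charges are 1.48 m, 1.94 m; V_A = Σ kqᵢ/rᵢ = -33.4 V.
At B: distances to the source charges are 1.13 m, 1.76 m; V_B = Σ kqᵢ/rᵢ = -48.3 V.
ΔV = V_B − V_A = -14.9 V.
W_ext = qΔV = (6.51×10⁻⁹ C)(-14.9 V) = -9.68×10⁻⁸ J.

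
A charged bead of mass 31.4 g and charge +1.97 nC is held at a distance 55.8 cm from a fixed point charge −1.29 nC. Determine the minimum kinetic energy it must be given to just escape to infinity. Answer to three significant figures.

4.09×10⁻⁸ J

To just escape, total mechanical energy must reach zero at infinity: ½mv²_min + U = 0, so ½mv²_min = −U = |kQq|/r.
|U| = |kQq|/r = (8.99×10⁹ N·m²/C²)(1.29×10⁻⁹)(1.97×10⁻⁹)/(0.558) = 4.09×10⁻⁸ J.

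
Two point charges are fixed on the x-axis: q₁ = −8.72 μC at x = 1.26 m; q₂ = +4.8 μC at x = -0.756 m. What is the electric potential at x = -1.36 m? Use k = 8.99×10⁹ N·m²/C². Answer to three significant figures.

Electric potential is a scalar, so the contributions from each charge add algebraically: V = Σ kqᵢ/rᵢ.
Distances from the field point to each charge: r₁ = 2.62 m, r₂ = 0.604 m.
V = k[(-8.72×10⁻⁶)/(2.62) + (4.80×10⁻⁶)/(0.604)] = 4.15×10⁴ V.

4.15×10⁴ V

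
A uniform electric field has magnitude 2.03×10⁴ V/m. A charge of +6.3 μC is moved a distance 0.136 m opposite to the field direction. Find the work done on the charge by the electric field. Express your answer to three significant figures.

The potential change for a displacement 0.136 m opposite to the field direction is ΔV = +Ed = 2760 V.
W_field = −qΔV = -0.0174 J.

-0.0174 J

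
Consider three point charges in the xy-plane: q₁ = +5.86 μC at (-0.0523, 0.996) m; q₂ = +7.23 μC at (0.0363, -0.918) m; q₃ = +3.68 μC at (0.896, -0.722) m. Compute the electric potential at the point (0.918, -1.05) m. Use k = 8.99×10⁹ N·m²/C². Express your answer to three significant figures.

The total potential is the scalar sum of each charge's contribution, V = Σ kqᵢ/rᵢ.
Distances from the field point to each charge: r₁ = 2.26 m, r₂ = 0.892 m, r₃ = 0.329 m.
V = k[(5.86×10⁻⁶)/(2.26) + (7.23×10⁻⁶)/(0.892) + (3.68×10⁻⁶)/(0.329)] = 1.97×10⁵ V.

1.97×10⁵ V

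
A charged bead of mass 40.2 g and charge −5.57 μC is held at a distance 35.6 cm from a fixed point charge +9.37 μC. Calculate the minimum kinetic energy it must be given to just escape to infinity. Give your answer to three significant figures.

To just escape, total mechanical energy must reach zero at infinity: ½mv²_min + U = 0, so ½mv²_min = −U = |kQq|/r.
|U| = |kQq|/r = (8.99×10⁹ N·m²/C²)(9.37×10⁻⁶)(5.57×10⁻⁶)/(0.356) = 1.32 J.

1.32 J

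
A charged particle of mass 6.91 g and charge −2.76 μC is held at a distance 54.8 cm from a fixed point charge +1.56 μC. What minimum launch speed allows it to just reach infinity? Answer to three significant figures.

4.52 m/s

To just escape, total mechanical energy must reach zero at infinity: ½mv²_min + U = 0, so ½mv²_min = −U = |kQq|/r.
|U| = |kQq|/r = (8.99×10⁹ N·m²/C²)(1.56×10⁻⁶)(2.76×10⁻⁶)/(0.548) = 0.0706 J.
v_min = √(2|U|/m) = √(2·0.0706/6.91×10⁻³) = 4.52 m/s.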